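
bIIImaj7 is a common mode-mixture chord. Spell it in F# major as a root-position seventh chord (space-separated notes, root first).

A C# E G#

Scale degree 3 in F# major is A#. bIIImaj7 uses the lowered form, A, taken from F# minor. Building the major-seventh chord from the parallel minor on A: A–C#–E–G#.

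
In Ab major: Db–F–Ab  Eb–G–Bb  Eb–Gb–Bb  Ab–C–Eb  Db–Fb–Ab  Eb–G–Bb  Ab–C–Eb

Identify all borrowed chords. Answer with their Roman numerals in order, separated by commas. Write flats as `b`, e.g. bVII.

Ab major has the diatonic set Ab, Bbm, Cm, Db, Eb, Fm, Gdim. Db–F–Ab = Db, Eb–G–Bb = Eb and Ab–C–Eb = Ab are all diatonic. Eb–Gb–Bb doesn't fit — on degree 5 Ab major would have Eb (V). Ebm is the degree-5 chord of Ab minor, so it is the borrowed v. Db–Fb–Ab doesn't fit — on degree 4 Ab major would have Db (IV). Dbm is the degree-4 chord of Ab minor, so it is the borrowed iv.

v, iv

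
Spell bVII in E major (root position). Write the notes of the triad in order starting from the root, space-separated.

D F# A

The root of bVII is the lowered 7th degree: D# becomes D. Stacking thirds in E minor on D gives D–F#–A.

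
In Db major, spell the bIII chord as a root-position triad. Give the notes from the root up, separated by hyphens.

The root of bIII is the lowered 3rd degree: F becomes Fb. Stacking thirds in Db minor on Fb gives Fb–Ab–Cb.

Fb-Ab-Cb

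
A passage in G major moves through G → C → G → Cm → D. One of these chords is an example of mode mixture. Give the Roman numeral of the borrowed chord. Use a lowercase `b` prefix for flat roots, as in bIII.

G major has the diatonic set G, Am, Bm, C, D, Em, F#dim. G, C and D are all diatonic. Cm (C–Eb–G) doesn't fit — on degree 4 G major would have C (IV). Cm is the degree-4 chord of G minor, so it is the borrowed iv.

iv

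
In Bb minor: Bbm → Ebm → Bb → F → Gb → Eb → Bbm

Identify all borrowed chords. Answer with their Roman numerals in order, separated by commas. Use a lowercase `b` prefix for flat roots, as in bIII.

Bb minor has the diatonic set Bbm, Cdim, Db, Ebm, F, Gb, Ab (with V from harmonic minor). Bbm, Ebm, F and Gb all belong to that set. Bb (Bb–D–F) is not: scale degree 1 in Bb minor carries Bbm (i). In Bb major the chord on that degree is Bb, so here it functions as I, borrowed from the parallel major. Eb (Eb–G–Bb) is not: scale degree 4 in Bb minor carries Ebm (iv). In Bb major the chord on that degree is Eb, so here it functions as IV, borrowed from the parallel major.

I, IV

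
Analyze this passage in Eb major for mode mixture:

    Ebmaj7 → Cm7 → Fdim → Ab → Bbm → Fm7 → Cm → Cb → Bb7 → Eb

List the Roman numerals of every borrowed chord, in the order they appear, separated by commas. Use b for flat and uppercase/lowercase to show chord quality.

Eb major has the diatonic set Eb, Fm, Gm, Ab, Bb, Cm, Ddim. Ebmaj7, Cm7, Ab, Fm7, Cm, Bb7 and Eb are all diatonic. Fdim (F–Ab–Cb) doesn't fit — on degree 2 Eb major would have Fm (ii). Fdim is the degree-2 chord of Eb minor, so it is the borrowed ii°. Bbm (Bb–Db–F) doesn't fit — on degree 5 Eb major would have Bb (V). Bbm is the degree-5 chord of Eb minor, so it is the borrowed v. But Cb (Cb–Eb–Gb) is foreign: the diatonic vi on degree 6 is Cm, whereas Cb comes from Eb minor. It is labeled bVI.

ii°, v, bVI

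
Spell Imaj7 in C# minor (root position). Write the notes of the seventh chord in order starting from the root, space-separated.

C# E# G# B#

Imaj7 is built on scale degree 1, which is C# in both C# minor and its parallel. In C# major the chord on C# is C#–E#–G#–B#.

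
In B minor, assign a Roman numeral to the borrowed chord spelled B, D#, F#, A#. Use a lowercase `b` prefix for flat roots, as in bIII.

The root B is the diatonic 1st degree of B minor; the borrowing shows in the chord quality. Diatonically B minor has Bm (i) on that degree; B–D#–F#–A# is instead the major-seventh chord native to B major, so it takes the label Imaj7.

Imaj7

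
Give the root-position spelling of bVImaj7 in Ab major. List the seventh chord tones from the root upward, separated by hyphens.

Fb-Ab-Cb-Eb

bVImaj7 is built on the lowered scale degree 6. In Ab major degree 6 is F; lowered it becomes Fb. Stacking thirds in Ab minor on Fb gives Fb–Ab–Cb–Eb.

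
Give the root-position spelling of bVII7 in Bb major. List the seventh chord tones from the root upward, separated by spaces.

Scale degree 7 in Bb major is A. bVII7 uses the lowered form, Ab, taken from Bb minor. Stacking thirds in Bb minor on Ab gives Ab–C–Eb–Gb.

Ab C Eb Gb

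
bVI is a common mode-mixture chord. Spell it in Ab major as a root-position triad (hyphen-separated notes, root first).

Fb-Ab-Cb

Scale degree 6 in Ab major is F. bVI uses the lowered form, Fb, taken from Ab minor. Building the major chord from the parallel minor on Fb: Fb–Ab–Cb.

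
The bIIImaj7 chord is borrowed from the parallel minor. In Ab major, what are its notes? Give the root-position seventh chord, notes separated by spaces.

Scale degree 3 in Ab major is C. bIIImaj7 uses the lowered form, Cb, taken from Ab minor. In Ab minor the chord on Cb is Cb–Eb–Gb–Bb.

Cb Eb Gb Bb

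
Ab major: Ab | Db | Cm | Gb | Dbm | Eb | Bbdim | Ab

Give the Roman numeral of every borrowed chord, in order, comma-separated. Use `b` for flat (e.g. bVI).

In Ab major the diatonic chords are Ab, Bbm, Cm, Db, Eb, Fm, Gdim. Of the given chords, Ab, Db, Cm and Eb are diatonic. Gb (Gb–Bb–Db) doesn't fit — on degree 7 Ab major would have Gdim (vii°). Gb is the degree-7 chord of Ab minor, so it is the borrowed bVII. Dbm (Db–Fb–Ab) doesn't fit — on degree 4 Ab major would have Db (IV). Dbm is the degree-4 chord of Ab minor, so it is the borrowed iv. But Bbdim (Bb–Db–Fb) is foreign: the diatonic ii on degree 2 is Bbm, whereas Bbdim comes from Ab minor. It is labeled ii°.

bVII, iv, ii°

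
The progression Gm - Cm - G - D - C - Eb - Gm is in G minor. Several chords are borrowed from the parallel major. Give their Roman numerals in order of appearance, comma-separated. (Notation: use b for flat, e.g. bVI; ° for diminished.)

The diatonic triads in G minor (with V from harmonic minor) are Gm, Adim, Bb, Cm, D, Eb, F. Of the given chords, Gm, Cm, D and Eb are diatonic. G (G–B–D) doesn't fit — on degree 1 G minor would have Gm (i). G is the degree-1 chord of G major, so it is the borrowed I. But C (C–E–G) is foreign: the diatonic iv on degree 4 is Cm, whereas C comes from G major. It is labeled IV.

I, IV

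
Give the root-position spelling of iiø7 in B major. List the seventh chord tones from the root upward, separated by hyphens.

iiø7 is built on scale degree 2, which is C# in both B major and its parallel. Stacking thirds in B minor on C# gives C#–E–G–B.

C#-E-G-B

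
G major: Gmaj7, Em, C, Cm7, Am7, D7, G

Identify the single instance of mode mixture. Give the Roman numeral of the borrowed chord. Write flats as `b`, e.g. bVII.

iv7

G major has the diatonic set G, Am, Bm, C, D, Em, F#dim. Of the given chords, Gmaj7, Em, C, Am7, D7 and G are diatonic. Cm7 (C–Eb–G–Bb) doesn't fit — on degree 4 G major would have C (IV). Cm7 is the degree-4 chord of G minor, so it is the borrowed iv7.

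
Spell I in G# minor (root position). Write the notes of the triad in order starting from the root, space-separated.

G# B# D#

I is built on scale degree 1, which is G# in both G# minor and its parallel. Stacking thirds in G# major on G# gives G#–B#–D#.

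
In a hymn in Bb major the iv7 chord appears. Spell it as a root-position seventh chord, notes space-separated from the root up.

iv7 is built on scale degree 4, which is Eb in both Bb major and its parallel. In Bb minor the chord on Eb is Eb–Gb–Bb–Db.

Eb Gb Bb Db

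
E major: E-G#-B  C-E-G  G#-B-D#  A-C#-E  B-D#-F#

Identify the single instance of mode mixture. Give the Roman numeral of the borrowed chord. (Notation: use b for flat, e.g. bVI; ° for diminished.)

In E major the diatonic chords are E, F#m, G#m, A, B, C#m, D#dim. E–G#–B = E, G#–B–D# = G#m, A–C#–E = A and B–D#–F# = B all belong to that set. C–E–G doesn't fit — on degree 6 E major would have C#m (vi). C is the degree-6 chord of E minor, so it is the borrowed bVI.

bVI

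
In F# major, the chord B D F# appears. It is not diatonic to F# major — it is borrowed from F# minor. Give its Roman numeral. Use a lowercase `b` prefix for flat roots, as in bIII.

iv

B is scale degree 4 in F# major. B–D–F# is a minor chord — the form found in F# minor, not the diatonic IV (B). Borrowed into F# major it is written iv.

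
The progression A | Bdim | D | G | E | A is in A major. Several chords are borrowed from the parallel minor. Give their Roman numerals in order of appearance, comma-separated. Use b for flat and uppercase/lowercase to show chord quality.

In A major the diatonic chords are A, Bm, C#m, D, E, F#m, G#dim. Of the given chords, A, D and E are diatonic. But Bdim (B–D–F) is foreign: the diatonic ii on degree 2 is Bm, whereas Bdim comes from A minor. It is labeled ii°. G (G–B–D) is not: scale degree 7 in A major carries G#dim (vii°). In A minor the chord on that degree is G, so here it functions as bVII, borrowed from the parallel minor.

ii°, bVII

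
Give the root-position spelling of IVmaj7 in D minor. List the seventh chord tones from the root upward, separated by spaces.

G B D F#

IVmaj7 is built on scale degree 4, which is G in both D minor and its parallel. Stacking thirds in D major on G gives G–B–D–F#.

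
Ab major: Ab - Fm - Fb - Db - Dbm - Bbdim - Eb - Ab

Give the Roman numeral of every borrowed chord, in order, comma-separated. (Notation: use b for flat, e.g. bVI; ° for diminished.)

The diatonic triads in Ab major are Ab, Bbm, Cm, Db, Eb, Fm, Gdim. Of the given chords, Ab, Fm, Db and Eb are diatonic. Fb (Fb–Ab–Cb) doesn't fit — on degree 6 Ab major would have Fm (vi). Fb is the degree-6 chord of Ab minor, so it is the borrowed bVI. Dbm (Db–Fb–Ab) is not: scale degree 4 in Ab major carries Db (IV). In Ab minor the chord on that degree is Dbm, so here it functions as iv, borrowed from the parallel minor. But Bbdim (Bb–Db–Fb) is foreign: the diatonic ii on degree 2 is Bbm, whereas Bbdim comes from Ab minor. It is labeled ii°.

bVI, iv, ii°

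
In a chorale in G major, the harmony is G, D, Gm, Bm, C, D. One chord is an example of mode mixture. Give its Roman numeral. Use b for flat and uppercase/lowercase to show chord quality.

The diatonic triads in G major are G, Am, Bm, C, D, Em, F#dim. G, D, Bm and C are all diatonic. Gm (G–Bb–D) doesn't fit — on degree 1 G major would have G (I). Gm is the degree-1 chord of G minor, so it is the borrowed i.

i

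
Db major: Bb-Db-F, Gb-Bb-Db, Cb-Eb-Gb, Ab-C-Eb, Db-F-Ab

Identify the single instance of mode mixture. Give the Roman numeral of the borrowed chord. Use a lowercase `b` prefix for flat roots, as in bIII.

bVII

The diatonic triads in Db major are Db, Ebm, Fm, Gb, Ab, Bbm, Cdim. Bb–Db–F = Bbm, Gb–Bb–Db = Gb, Ab–C–Eb = Ab and Db–F–Ab = Db all belong to that set. But Cb–Eb–Gb is foreign: the diatonic vii° on degree 7 is Cdim, whereas Cb comes from Db minor. It is labeled bVII.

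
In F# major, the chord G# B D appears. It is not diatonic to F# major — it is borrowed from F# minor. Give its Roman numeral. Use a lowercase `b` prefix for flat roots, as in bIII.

ii°

The root G# is the diatonic 2nd degree of F# major; the borrowing shows in the chord quality. G#–B–D is a diminished chord — the form found in F# minor, not the diatonic ii (G#m). Borrowed into F# major it is written ii°.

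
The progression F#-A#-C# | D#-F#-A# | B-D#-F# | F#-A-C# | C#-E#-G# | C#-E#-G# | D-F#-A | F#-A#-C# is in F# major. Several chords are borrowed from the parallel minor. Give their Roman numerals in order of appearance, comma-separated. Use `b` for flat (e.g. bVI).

i, bVI

In F# major the diatonic chords are F#, G#m, A#m, B, C#, D#m, E#dim. F#–A#–C# = F#, D#–F#–A# = D#m, B–D#–F# = B and C#–E#–G# = C# all belong to that set. F#–A–C# doesn't fit — on degree 1 F# major would have F# (I). F#m is the degree-1 chord of F# minor, so it is the borrowed i. D–F#–A is not: scale degree 6 in F# major carries D#m (vi). In F# minor the chord on that degree is D, so here it functions as bVI, borrowed from the parallel minor.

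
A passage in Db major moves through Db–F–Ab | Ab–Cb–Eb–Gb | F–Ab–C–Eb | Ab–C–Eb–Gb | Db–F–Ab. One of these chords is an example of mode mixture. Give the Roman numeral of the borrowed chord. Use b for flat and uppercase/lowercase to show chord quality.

v7

The diatonic triads in Db major are Db, Ebm, Fm, Gb, Ab, Bbm, Cdim. Db–F–Ab = Db, F–Ab–C–Eb = Fm7 and Ab–C–Eb–Gb = Ab7 are all diatonic. Ab–Cb–Eb–Gb doesn't fit — on degree 5 Db major would have Ab (V). Abm7 is the degree-5 chord of Db minor, so it is the borrowed v7.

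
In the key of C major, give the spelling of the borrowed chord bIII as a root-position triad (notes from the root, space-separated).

Scale degree 3 in C major is E. bIII uses the lowered form, Eb, taken from C minor. In C minor the chord on Eb is Eb–G–Bb.

Eb G Bb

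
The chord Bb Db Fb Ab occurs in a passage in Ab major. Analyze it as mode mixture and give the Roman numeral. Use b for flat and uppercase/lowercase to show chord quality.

The root Bb is the diatonic 2nd degree of Ab major; the borrowing shows in the chord quality. Diatonically Ab major has Bbm (ii) on that degree; Bb–Db–Fb–Ab is instead the half-diminished-seventh chord native to Ab minor, so it takes the label iiø7.

iiø7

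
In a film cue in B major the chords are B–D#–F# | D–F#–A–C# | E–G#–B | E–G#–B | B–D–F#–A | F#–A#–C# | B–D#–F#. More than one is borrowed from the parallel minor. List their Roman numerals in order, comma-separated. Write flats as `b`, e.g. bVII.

bIIImaj7, i7

In B major the diatonic chords are B, C#m, D#m, E, F#, G#m, A#dim. B–D#–F# = B, E–G#–B = E and F#–A#–C# = F# all belong to that set. D–F#–A–C# is not: scale degree 3 in B major carries D#m (iii). In B minor the chord on that degree is Dmaj7, so here it functions as bIIImaj7, borrowed from the parallel minor. But B–D–F#–A is foreign: the diatonic I on degree 1 is B, whereas Bm7 comes from B minor. It is labeled i7.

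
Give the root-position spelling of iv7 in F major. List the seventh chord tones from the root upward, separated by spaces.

Bb Db F Ab

The root, Bb, is scale degree 4 — the same note in F major and F minor; only the chord quality changes. In F minor the chord on Bb is Bb–Db–F–Ab.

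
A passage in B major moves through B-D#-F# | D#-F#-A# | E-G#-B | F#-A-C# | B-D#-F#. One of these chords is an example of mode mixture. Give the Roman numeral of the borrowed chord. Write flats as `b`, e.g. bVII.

B major has the diatonic set B, C#m, D#m, E, F#, G#m, A#dim. Of the given chords, B–D#–F# = B, D#–F#–A# = D#m and E–G#–B = E are diatonic. F#–A–C# is not: scale degree 5 in B major carries F# (V). In B minor the chord on that degree is F#m, so here it functions as v, borrowed from the parallel minor.

v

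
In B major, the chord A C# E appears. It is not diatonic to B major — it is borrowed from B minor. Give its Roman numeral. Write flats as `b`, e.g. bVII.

bVII

The root A is the lowered 7th scale degree — diatonically B major has A# there. The diatonic chord on degree 7 would be A#dim (vii°), but A–C#–E is the major chord from B minor. As a borrowed chord it is labeled bVII.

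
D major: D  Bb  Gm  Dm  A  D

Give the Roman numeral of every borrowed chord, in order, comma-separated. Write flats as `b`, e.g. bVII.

In D major the diatonic chords are D, Em, F#m, G, A, Bm, C#dim. D and A both belong to that set. But Bb (Bb–D–F) is foreign: the diatonic vi on degree 6 is Bm, whereas Bb comes from D minor. It is labeled bVI. Gm (G–Bb–D) doesn't fit — on degree 4 D major would have G (IV). Gm is the degree-4 chord of D minor, so it is the borrowed iv. Dm (D–F–A) is not: scale degree 1 in D major carries D (I). In D minor the chord on that degree is Dm, so here it functions as i, borrowed from the parallel minor.

bVI, iv, i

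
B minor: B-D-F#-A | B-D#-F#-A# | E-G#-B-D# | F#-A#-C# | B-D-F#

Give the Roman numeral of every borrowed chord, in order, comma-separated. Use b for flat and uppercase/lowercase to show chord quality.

Imaj7, IVmaj7

The diatonic triads in B minor (with V from harmonic minor) are Bm, C#dim, D, Em, F#, G, A. B–D–F#–A = Bm7, F#–A#–C# = F# and B–D–F# = Bm are all diatonic. B–D#–F#–A# is not: scale degree 1 in B minor carries Bm (i). In B major the chord on that degree is Bmaj7, so here it functions as Imaj7, borrowed from the parallel major. E–G#–B–D# doesn't fit — on degree 4 B minor would have Em (iv). Emaj7 is the degree-4 chord of B major, so it is the borrowed IVmaj7.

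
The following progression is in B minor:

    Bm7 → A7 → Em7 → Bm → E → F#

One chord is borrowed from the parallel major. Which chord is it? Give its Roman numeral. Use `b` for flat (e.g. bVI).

The diatonic triads in B minor (with V from harmonic minor) are Bm, C#dim, D, Em, F#, G, A. Bm7, A7, Em7, Bm and F# all belong to that set. E (E–G#–B) is not: scale degree 4 in B minor carries Em (iv). In B major the chord on that degree is E, so here it functions as IV, borrowed from the parallel major.

IV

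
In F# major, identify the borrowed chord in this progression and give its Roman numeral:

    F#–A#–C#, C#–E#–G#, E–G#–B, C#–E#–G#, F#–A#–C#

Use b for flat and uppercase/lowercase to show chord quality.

bVII

The diatonic triads in F# major are F#, G#m, A#m, B, C#, D#m, E#dim. Of the given chords, F#–A#–C# = F# and C#–E#–G# = C# are diatonic. E–G#–B doesn't fit — on degree 7 F# major would have E#dim (vii°). E is the degree-7 chord of F# minor, so it is the borrowed bVII.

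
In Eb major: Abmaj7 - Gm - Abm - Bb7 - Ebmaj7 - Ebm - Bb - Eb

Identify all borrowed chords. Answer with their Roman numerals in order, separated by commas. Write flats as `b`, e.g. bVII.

In Eb major the diatonic chords are Eb, Fm, Gm, Ab, Bb, Cm, Ddim. Of the given chords, Abmaj7, Gm, Bb7, Ebmaj7, Bb and Eb are diatonic. Abm (Ab–Cb–Eb) doesn't fit — on degree 4 Eb major would have Ab (IV). Abm is the degree-4 chord of Eb minor, so it is the borrowed iv. Ebm (Eb–Gb–Bb) doesn't fit — on degree 1 Eb major would have Eb (I). Ebm is the degree-1 chord of Eb minor, so it is the borrowed i.

iv, i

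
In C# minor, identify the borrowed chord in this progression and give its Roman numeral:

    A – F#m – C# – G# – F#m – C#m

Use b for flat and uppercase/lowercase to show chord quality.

In C# minor (with V from harmonic minor) the diatonic chords are C#m, D#dim, E, F#m, G#, A, B. A, F#m, G# and C#m all belong to that set. C# (C#–E#–G#) is not: scale degree 1 in C# minor carries C#m (i). In C# major the chord on that degree is C#, so here it functions as I, borrowed from the parallel major.

I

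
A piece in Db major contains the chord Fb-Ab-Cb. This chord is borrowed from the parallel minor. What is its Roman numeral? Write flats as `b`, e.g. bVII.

bIII

In Db major scale degree 3 is F; Fb is its lowered form, from Db minor. Diatonically Db major has Fm (iii) on that degree; Fb–Ab–Cb is instead the major chord native to Db minor, so it takes the label bIII.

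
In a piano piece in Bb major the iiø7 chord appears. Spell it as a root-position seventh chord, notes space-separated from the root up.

C Eb Gb Bb

iiø7 is built on scale degree 2, which is C in both Bb major and its parallel. In Bb minor the chord on C is C–Eb–Gb–Bb.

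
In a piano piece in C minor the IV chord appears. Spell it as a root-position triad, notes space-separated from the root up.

F A C

The root, F, is scale degree 4 — the same note in C minor and C major; only the chord quality changes. Stacking thirds in C major on F gives F–A–C.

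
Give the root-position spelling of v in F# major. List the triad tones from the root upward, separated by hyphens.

C#-E-G#

The root, C#, is scale degree 5 — the same note in F# major and F# minor; only the chord quality changes. Building the minor chord from the parallel minor on C#: C#–E–G#.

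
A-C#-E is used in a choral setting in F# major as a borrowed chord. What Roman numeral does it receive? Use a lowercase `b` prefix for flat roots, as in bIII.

bIII

In F# major scale degree 3 is A#; A is its lowered form, from F# minor. The diatonic chord on degree 3 would be A#m (iii), but A–C#–E is the major chord from F# minor. As a borrowed chord it is labeled bIII.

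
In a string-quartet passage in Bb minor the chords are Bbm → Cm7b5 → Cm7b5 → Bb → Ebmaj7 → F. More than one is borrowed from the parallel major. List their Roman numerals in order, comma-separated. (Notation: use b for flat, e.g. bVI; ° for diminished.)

Bb minor has the diatonic set Bbm, Cdim, Db, Ebm, F, Gb, Ab (with V from harmonic minor). Bbm, Cm7b5 and F are all diatonic. But Bb (Bb–D–F) is foreign: the diatonic i on degree 1 is Bbm, whereas Bb comes from Bb major. It is labeled I. Ebmaj7 (Eb–G–Bb–D) doesn't fit — on degree 4 Bb minor would have Ebm (iv). Ebmaj7 is the degree-4 chord of Bb major, so it is the borrowed IVmaj7.

I, IVmaj7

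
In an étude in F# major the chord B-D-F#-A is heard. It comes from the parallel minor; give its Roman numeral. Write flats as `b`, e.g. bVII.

The root B is the diatonic 4th degree of F# major; the borrowing shows in the chord quality. B–D–F#–A is a minor-seventh chord — the form found in F# minor, not the diatonic IV (B). Borrowed into F# major it is written iv7.

iv7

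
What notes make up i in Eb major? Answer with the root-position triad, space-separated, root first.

Eb Gb Bb

The root, Eb, is scale degree 1 — the same note in Eb major and Eb minor; only the chord quality changes. In Eb minor the chord on Eb is Eb–Gb–Bb.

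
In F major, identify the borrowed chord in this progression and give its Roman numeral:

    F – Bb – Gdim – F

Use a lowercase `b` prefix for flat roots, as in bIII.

In F major the diatonic chords are F, Gm, Am, Bb, C, Dm, Edim. F and Bb are both diatonic. But Gdim (G–Bb–Db) is foreign: the diatonic ii on degree 2 is Gm, whereas Gdim comes from F minor. It is labeled ii°.

ii°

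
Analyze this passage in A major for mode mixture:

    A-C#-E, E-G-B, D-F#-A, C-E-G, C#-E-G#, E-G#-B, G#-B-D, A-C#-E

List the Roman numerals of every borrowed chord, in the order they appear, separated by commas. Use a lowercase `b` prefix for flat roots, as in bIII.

In A major the diatonic chords are A, Bm, C#m, D, E, F#m, G#dim. A–C#–E = A, D–F#–A = D, C#–E–G# = C#m, E–G#–B = E and G#–B–D = G#dim all belong to that set. E–G–B doesn't fit — on degree 5 A major would have E (V). Em is the degree-5 chord of A minor, so it is the borrowed v. But C–E–G is foreign: the diatonic iii on degree 3 is C#m, whereas C comes from A minor. It is labeled bIII.

v, bIII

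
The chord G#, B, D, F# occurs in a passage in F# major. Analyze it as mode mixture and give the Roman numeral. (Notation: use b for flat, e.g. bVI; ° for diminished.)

The root G# is the diatonic 2nd degree of F# major; the borrowing shows in the chord quality. G#–B–D–F# is a half-diminished-seventh chord — the form found in F# minor, not the diatonic ii (G#m). Borrowed into F# major it is written iiø7.

iiø7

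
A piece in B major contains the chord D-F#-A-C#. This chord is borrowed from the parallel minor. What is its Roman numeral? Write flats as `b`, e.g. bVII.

The root D is the lowered 3rd scale degree — diatonically B major has D# there. D–F#–A–C# is a major-seventh chord — the form found in B minor, not the diatonic iii (D#m). Borrowed into B major it is written bIIImaj7.

bIIImaj7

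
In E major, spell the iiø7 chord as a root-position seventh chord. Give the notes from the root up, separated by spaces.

F# A C E

The root, F#, is scale degree 2 — the same note in E major and E minor; only the chord quality changes. Building the half-diminished-seventh chord from the parallel minor on F#: F#–A–C–E.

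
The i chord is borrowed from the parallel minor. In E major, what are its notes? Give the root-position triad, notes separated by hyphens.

The root, E, is scale degree 1 — the same note in E major and E minor; only the chord quality changes. Stacking thirds in E minor on E gives E–G–B.

E-G-B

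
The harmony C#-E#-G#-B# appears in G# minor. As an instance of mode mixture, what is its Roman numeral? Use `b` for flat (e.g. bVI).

The root C# is the diatonic 4th degree of G# minor; the borrowing shows in the chord quality. Diatonically G# minor has C#m (iv) on that degree; C#–E#–G#–B# is instead the major-seventh chord native to G# major, so it takes the label IVmaj7.

IVmaj7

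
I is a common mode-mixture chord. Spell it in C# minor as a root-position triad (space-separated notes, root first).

I is built on scale degree 1, which is C# in both C# minor and its parallel. Building the major chord from the parallel major on C#: C#–E#–G#.

C# E# G#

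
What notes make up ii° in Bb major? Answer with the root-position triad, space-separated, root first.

The root, C, is scale degree 2 — the same note in Bb major and Bb minor; only the chord quality changes. Stacking thirds in Bb minor on C gives C–Eb–Gb.

C Eb Gb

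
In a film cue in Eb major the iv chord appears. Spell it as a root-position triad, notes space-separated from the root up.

iv is built on scale degree 4, which is Ab in both Eb major and its parallel. Stacking thirds in Eb minor on Ab gives Ab–Cb–Eb.

Ab Cb Eb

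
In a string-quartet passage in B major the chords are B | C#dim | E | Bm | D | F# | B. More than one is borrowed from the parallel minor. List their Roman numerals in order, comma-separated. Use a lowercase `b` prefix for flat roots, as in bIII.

ii°, i, bIII

In B major the diatonic chords are B, C#m, D#m, E, F#, G#m, A#dim. B, E and F# all belong to that set. C#dim (C#–E–G) doesn't fit — on degree 2 B major would have C#m (ii). C#dim is the degree-2 chord of B minor, so it is the borrowed ii°. Bm (B–D–F#) doesn't fit — on degree 1 B major would have B (I). Bm is the degree-1 chord of B minor, so it is the borrowed i. But D (D–F#–A) is foreign: the diatonic iii on degree 3 is D#m, whereas D comes from B minor. It is labeled bIII.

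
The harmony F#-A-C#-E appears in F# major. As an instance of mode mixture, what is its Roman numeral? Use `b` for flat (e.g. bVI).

i7

F# is scale degree 1 in F# major. The diatonic chord on degree 1 would be F# (I), but F#–A–C#–E is the minor-seventh chord from F# minor. As a borrowed chord it is labeled i7.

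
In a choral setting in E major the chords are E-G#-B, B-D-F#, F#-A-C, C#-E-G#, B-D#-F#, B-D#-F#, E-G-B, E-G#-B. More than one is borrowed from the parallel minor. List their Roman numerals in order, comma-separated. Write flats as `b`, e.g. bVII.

E major has the diatonic set E, F#m, G#m, A, B, C#m, D#dim. E–G#–B = E, C#–E–G# = C#m and B–D#–F# = B all belong to that set. But B–D–F# is foreign: the diatonic V on degree 5 is B, whereas Bm comes from E minor. It is labeled v. F#–A–C is not: scale degree 2 in E major carries F#m (ii). In E minor the chord on that degree is F#dim, so here it functions as ii°, borrowed from the parallel minor. E–G–B is not: scale degree 1 in E major carries E (I). In E minor the chord on that degree is Em, so here it functions as i, borrowed from the parallel minor.

v, ii°, i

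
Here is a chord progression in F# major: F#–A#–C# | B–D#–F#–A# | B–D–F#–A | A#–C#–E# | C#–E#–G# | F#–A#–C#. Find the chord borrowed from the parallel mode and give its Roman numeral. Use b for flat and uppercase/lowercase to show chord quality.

In F# major the diatonic chords are F#, G#m, A#m, B, C#, D#m, E#dim. F#–A#–C# = F#, B–D#–F#–A# = Bmaj7, A#–C#–E# = A#m and C#–E#–G# = C# are all diatonic. B–D–F#–A doesn't fit — on degree 4 F# major would have B (IV). Bm7 is the degree-4 chord of F# minor, so it is the borrowed iv7.

iv7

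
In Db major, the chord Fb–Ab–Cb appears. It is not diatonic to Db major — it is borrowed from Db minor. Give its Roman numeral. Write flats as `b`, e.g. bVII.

Fb is the lowered form of scale degree 3 in Db major (the diatonic degree 3 is F). The diatonic chord on degree 3 would be Fm (iii), but Fb–Ab–Cb is the major chord from Db minor. As a borrowed chord it is labeled bIII.

bIII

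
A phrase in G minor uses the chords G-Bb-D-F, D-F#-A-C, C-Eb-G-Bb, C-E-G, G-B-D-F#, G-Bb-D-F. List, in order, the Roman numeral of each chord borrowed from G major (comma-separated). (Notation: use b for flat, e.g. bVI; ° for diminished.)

IV, Imaj7

G minor has the diatonic set Gm, Adim, Bb, Cm, D, Eb, F (with V from harmonic minor). G–Bb–D–F = Gm7, D–F#–A–C = D7 and C–Eb–G–Bb = Cm7 are all diatonic. But C–E–G is foreign: the diatonic iv on degree 4 is Cm, whereas C comes from G major. It is labeled IV. G–B–D–F# is not: scale degree 1 in G minor carries Gm (i). In G major the chord on that degree is Gmaj7, so here it functions as Imaj7, borrowed from the parallel major.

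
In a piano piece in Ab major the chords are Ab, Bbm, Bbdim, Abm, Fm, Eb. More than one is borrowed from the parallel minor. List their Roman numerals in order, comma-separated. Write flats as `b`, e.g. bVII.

ii°, i

The diatonic triads in Ab major are Ab, Bbm, Cm, Db, Eb, Fm, Gdim. Of the given chords, Ab, Bbm, Fm and Eb are diatonic. But Bbdim (Bb–Db–Fb) is foreign: the diatonic ii on degree 2 is Bbm, whereas Bbdim comes from Ab minor. It is labeled ii°. But Abm (Ab–Cb–Eb) is foreign: the diatonic I on degree 1 is Ab, whereas Abm comes from Ab minor. It is labeled i.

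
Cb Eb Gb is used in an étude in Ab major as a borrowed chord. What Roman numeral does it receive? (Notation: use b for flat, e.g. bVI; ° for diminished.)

bIII

Cb is the lowered form of scale degree 3 in Ab major (the diatonic degree 3 is C). The diatonic chord on degree 3 would be Cm (iii), but Cb–Eb–Gb is the major chord from Ab minor. As a borrowed chord it is labeled bIII.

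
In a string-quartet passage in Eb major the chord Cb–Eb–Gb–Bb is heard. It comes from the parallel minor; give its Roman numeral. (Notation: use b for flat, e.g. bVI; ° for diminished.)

In Eb major scale degree 6 is C; Cb is its lowered form, from Eb minor. Cb–Eb–Gb–Bb is a major-seventh chord — the form found in Eb minor, not the diatonic vi (Cm). Borrowed into Eb major it is written bVImaj7.

bVImaj7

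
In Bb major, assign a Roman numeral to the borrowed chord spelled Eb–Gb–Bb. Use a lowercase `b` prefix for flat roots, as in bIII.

Eb is scale degree 4 in Bb major. Eb–Gb–Bb is a minor chord — the form found in Bb minor, not the diatonic IV (Eb). Borrowed into Bb major it is written iv.

iv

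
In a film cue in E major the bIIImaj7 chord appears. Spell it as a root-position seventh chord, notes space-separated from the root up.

G B D F#

The root of bIIImaj7 is the lowered 3rd degree: G# becomes G. Building the major-seventh chord from the parallel minor on G: G–B–D–F#.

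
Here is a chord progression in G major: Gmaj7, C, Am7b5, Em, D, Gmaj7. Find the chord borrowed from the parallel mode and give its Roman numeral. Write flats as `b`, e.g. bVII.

iiø7

G major has the diatonic set G, Am, Bm, C, D, Em, F#dim. Gmaj7, C, Em and D are all diatonic. Am7b5 (A–C–Eb–G) doesn't fit — on degree 2 G major would have Am (ii). Am7b5 is the degree-2 chord of G minor, so it is the borrowed iiø7.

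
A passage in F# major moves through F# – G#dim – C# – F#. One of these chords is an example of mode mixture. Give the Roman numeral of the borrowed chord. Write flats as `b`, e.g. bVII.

F# major has the diatonic set F#, G#m, A#m, B, C#, D#m, E#dim. F# and C# both belong to that set. But G#dim (G#–B–D) is foreign: the diatonic ii on degree 2 is G#m, whereas G#dim comes from F# minor. It is labeled ii°.

ii°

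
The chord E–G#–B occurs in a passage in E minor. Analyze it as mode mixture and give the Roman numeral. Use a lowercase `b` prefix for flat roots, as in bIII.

I

E is scale degree 1 in E minor. The diatonic chord on degree 1 would be Em (i), but E–G#–B is the major chord from E major. As a borrowed chord it is labeled I.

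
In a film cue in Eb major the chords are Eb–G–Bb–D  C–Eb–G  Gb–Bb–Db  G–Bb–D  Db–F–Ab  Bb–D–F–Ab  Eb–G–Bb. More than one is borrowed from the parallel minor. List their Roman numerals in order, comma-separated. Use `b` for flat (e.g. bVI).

The diatonic triads in Eb major are Eb, Fm, Gm, Ab, Bb, Cm, Ddim. Eb–G–Bb–D = Ebmaj7, C–Eb–G = Cm, G–Bb–D = Gm, Bb–D–F–Ab = Bb7 and Eb–G–Bb = Eb all belong to that set. Gb–Bb–Db is not: scale degree 3 in Eb major carries Gm (iii). In Eb minor the chord on that degree is Gb, so here it functions as bIII, borrowed from the parallel minor. Db–F–Ab doesn't fit — on degree 7 Eb major would have Ddim (vii°). Db is the degree-7 chord of Eb minor, so it is the borrowed bVII.

bIII, bVII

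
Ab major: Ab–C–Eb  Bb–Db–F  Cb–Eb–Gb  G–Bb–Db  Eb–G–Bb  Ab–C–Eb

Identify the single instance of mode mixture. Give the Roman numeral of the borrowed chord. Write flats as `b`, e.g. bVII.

bIII

Ab major has the diatonic set Ab, Bbm, Cm, Db, Eb, Fm, Gdim. Of the given chords, Ab–C–Eb = Ab, Bb–Db–F = Bbm, G–Bb–Db = Gdim and Eb–G–Bb = Eb are diatonic. But Cb–Eb–Gb is foreign: the diatonic iii on degree 3 is Cm, whereas Cb comes from Ab minor. It is labeled bIII.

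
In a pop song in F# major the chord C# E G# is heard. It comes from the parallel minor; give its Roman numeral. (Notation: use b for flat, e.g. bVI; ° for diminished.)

v

The root C# is the diatonic 5th degree of F# major; the borrowing shows in the chord quality. Diatonically F# major has C# (V) on that degree; C#–E–G# is instead the minor chord native to F# minor, so it takes the label v.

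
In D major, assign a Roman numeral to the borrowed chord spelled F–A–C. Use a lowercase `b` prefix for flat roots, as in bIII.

F is the lowered form of scale degree 3 in D major (the diatonic degree 3 is F#). F–A–C is a major chord — the form found in D minor, not the diatonic iii (F#m). Borrowed into D major it is written bIII.

bIII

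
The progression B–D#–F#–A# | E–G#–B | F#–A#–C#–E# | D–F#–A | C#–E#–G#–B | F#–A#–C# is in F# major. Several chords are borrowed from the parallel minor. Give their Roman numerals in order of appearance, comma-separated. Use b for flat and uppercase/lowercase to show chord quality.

In F# major the diatonic chords are F#, G#m, A#m, B, C#, D#m, E#dim. Of the given chords, B–D#–F#–A# = Bmaj7, F#–A#–C#–E# = F#maj7, C#–E#–G#–B = C#7 and F#–A#–C# = F# are diatonic. E–G#–B doesn't fit — on degree 7 F# major would have E#dim (vii°). E is the degree-7 chord of F# minor, so it is the borrowed bVII. D–F#–A doesn't fit — on degree 6 F# major would have D#m (vi). D is the degree-6 chord of F# minor, so it is the borrowed bVI.

bVII, bVI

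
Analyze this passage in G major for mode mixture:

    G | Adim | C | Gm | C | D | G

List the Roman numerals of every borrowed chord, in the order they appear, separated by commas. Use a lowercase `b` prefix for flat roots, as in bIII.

ii°, i

G major has the diatonic set G, Am, Bm, C, D, Em, F#dim. G, C and D are all diatonic. Adim (A–C–Eb) doesn't fit — on degree 2 G major would have Am (ii). Adim is the degree-2 chord of G minor, so it is the borrowed ii°. Gm (G–Bb–D) doesn't fit — on degree 1 G major would have G (I). Gm is the degree-1 chord of G minor, so it is the borrowed i.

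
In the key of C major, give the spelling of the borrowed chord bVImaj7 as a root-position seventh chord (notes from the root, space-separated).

Ab C Eb G

Scale degree 6 in C major is A. bVImaj7 uses the lowered form, Ab, taken from C minor. Stacking thirds in C minor on Ab gives Ab–C–Eb–G.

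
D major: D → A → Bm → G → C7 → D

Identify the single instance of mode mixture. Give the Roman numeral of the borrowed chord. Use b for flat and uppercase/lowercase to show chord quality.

D major has the diatonic set D, Em, F#m, G, A, Bm, C#dim. D, A, Bm and G are all diatonic. C7 (C–E–G–Bb) is not: scale degree 7 in D major carries C#dim (vii°). In D minor the chord on that degree is C7, so here it functions as bVII7, borrowed from the parallel minor.

bVII7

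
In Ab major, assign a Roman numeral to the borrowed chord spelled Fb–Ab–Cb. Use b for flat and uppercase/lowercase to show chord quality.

The root Fb is the lowered 6th scale degree — diatonically Ab major has F there. The diatonic chord on degree 6 would be Fm (vi), but Fb–Ab–Cb is the major chord from Ab minor. As a borrowed chord it is labeled bVI.

bVI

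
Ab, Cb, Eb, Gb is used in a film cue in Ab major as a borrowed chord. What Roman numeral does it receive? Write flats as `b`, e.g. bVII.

i7

Ab is scale degree 1 in Ab major. Diatonically Ab major has Ab (I) on that degree; Ab–Cb–Eb–Gb is instead the minor-seventh chord native to Ab minor, so it takes the label i7.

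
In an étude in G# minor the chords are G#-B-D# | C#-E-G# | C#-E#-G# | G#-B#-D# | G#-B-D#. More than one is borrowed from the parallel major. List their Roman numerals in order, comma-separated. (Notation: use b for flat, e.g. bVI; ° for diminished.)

In G# minor (with V from harmonic minor) the diatonic chords are G#m, A#dim, B, C#m, D#, E, F#. Of the given chords, G#–B–D# = G#m and C#–E–G# = C#m are diatonic. But C#–E#–G# is foreign: the diatonic iv on degree 4 is C#m, whereas C# comes from G# major. It is labeled IV. But G#–B#–D# is foreign: the diatonic i on degree 1 is G#m, whereas G# comes from G# major. It is labeled I.

IV, I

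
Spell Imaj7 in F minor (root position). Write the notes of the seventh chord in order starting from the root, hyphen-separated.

F-A-C-E

Imaj7 is built on scale degree 1, which is F in both F minor and its parallel. Stacking thirds in F major on F gives F–A–C–E.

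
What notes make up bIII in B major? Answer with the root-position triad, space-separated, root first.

D F# A

bIII is built on the lowered scale degree 3. In B major degree 3 is D#; lowered it becomes D. In B minor the chord on D is D–F#–A.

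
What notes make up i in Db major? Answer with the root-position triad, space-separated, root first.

i is built on scale degree 1, which is Db in both Db major and its parallel. Building the minor chord from the parallel minor on Db: Db–Fb–Ab.

Db Fb Ab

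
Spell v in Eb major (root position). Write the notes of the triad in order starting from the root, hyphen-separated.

Bb-Db-F

The root, Bb, is scale degree 5 — the same note in Eb major and Eb minor; only the chord quality changes. Building the minor chord from the parallel minor on Bb: Bb–Db–F.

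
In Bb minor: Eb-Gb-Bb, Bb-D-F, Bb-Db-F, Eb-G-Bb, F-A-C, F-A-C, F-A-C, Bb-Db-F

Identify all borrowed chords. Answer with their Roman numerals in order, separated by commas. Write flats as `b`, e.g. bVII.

The diatonic triads in Bb minor (with V from harmonic minor) are Bbm, Cdim, Db, Ebm, F, Gb, Ab. Of the given chords, Eb–Gb–Bb = Ebm, Bb–Db–F = Bbm and F–A–C = F are diatonic. But Bb–D–F is foreign: the diatonic i on degree 1 is Bbm, whereas Bb comes from Bb major. It is labeled I. But Eb–G–Bb is foreign: the diatonic iv on degree 4 is Ebm, whereas Eb comes from Bb major. It is labeled IV.

I, IV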